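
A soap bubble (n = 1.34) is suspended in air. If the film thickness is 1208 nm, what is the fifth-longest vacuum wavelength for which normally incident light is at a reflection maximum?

719 nm

Top surface (1.0 → 1.34): reflection off a higher-index medium gives a half-wave phase shift.
At the lower boundary (n = 1.34 to n = 1.0) the reflected ray undergoes no phase shift.
Exactly one π shift → a net half-wave offset.
With one net inversion, constructive interference in reflection requires 2 n t = (m + ½) λ.
λ = 2 n t / (m + ½). The fifth-longest wavelength is m = 4: λ = 2 × 1.34 × 1208 / 4.50 = 719 nm.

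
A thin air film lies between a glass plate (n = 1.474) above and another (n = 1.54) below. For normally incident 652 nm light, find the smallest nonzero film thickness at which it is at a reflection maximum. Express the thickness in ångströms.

Ray reflecting at the top interface goes from n = 1.474 toward n = 1.0: no phase shift.
Bottom surface (1.0 → 1.54): reflection off a higher-index medium gives a half-wave phase shift.
Net: one phase inversion between the two reflected rays.
For maximum reflection here: 2 n t = (m + ½) λ.
Minimum at m = 0: t = λ / (4 n) = 652 / (4 × 1.0) = 163 nm.

1630 Å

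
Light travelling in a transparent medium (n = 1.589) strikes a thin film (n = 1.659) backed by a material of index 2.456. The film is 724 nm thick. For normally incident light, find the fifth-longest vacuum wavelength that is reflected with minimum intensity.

At the upper boundary (n = 1.589 to n = 1.659) the reflected ray undergoes a half-wave phase shift.
Bottom surface (1.659 → 2.456): reflection off a higher-index medium gives a half-wave phase shift.
Zero or two π shifts → no net half-wave offset.
So the condition for destructive reflection is 2 n t = (m + ½) λ.
λ = 2 n t / (m + ½). The fifth-longest wavelength is m = 4: λ = 2 × 1.659 × 724 / 4.50 = 534 nm.

534 nm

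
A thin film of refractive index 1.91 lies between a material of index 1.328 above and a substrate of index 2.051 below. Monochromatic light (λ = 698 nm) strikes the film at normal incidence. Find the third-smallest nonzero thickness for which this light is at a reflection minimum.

457 nm

Ray reflecting at the top interface goes from n = 1.328 toward n = 1.91: a half-wave phase shift.
At the lower boundary (n = 1.91 to n = 2.051) the reflected ray undergoes a half-wave phase shift.
Net: no relative phase inversion (both shifts match).
With no net inversion, destructive interference in reflection requires 2 n t = (m + ½) λ.
The third-smallest nonzero thickness corresponds to m = 2: t = (m + ½) λ / (2 n) = 2.50 × 698 / (2 × 1.91) = 457 nm.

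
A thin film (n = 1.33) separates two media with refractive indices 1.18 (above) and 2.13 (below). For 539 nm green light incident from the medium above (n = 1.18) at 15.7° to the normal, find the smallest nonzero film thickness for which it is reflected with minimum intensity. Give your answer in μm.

Top surface (1.18 → 1.33): reflection off a higher-index medium gives a half-wave phase shift.
Ray reflecting at the bottom interface goes from n = 1.33 toward n = 2.13: a half-wave phase shift.
The two reflections carry the same phase change, so no net offset.
So the condition for destructive reflection is 2 n t cos θ_r = (m + ½) λ.
Snell's law: 1.18 sin 15.7° = 1.33 sin θ_r → sin θ_r = 0.240, cos θ_r = 0.971.
Minimum at m = 0: t = λ / (4 n cos θ_r) = 539 / (4 × 1.33 × 0.971) = 104 nm.

0.104 μm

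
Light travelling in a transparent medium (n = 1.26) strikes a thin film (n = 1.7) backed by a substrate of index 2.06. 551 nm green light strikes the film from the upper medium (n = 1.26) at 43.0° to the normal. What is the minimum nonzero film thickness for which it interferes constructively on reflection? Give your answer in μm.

0.188 μm

Top surface (1.26 → 1.7): reflection off a higher-index medium gives a half-wave phase shift.
Bottom surface (1.7 → 2.06): reflection off a higher-index medium gives a half-wave phase shift.
Net: no relative phase inversion (both shifts match).
So the condition for constructive reflection is 2 n t cos θ_r = m λ.
Snell's law: 1.26 sin 43.0° = 1.7 sin θ_r → sin θ_r = 0.505, cos θ_r = 0.863.
Minimum nonzero at m = 1: t = λ / (2 n cos θ_r) = 551 / (2 × 1.7 × 0.863) = 188 nm.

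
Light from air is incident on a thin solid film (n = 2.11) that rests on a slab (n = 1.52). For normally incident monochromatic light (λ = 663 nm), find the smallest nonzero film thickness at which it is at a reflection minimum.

157 nm

At the upper boundary (n = 1.0 to n = 2.11) the reflected ray undergoes a half-wave phase shift.
At the lower boundary (n = 2.11 to n = 1.52) the reflected ray undergoes no phase shift.
The two reflections differ by half a wavelength.
So the condition for destructive reflection is 2 n t = m λ.
Minimum nonzero at m = 1: t = λ / (2 n) = 663 / (2 × 2.11) = 157 nm.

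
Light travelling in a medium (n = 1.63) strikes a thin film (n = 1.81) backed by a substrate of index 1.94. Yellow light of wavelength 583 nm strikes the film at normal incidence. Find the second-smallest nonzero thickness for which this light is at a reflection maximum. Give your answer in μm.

Ray reflecting at the top interface goes from n = 1.63 toward n = 1.81: a half-wave phase shift.
Ray reflecting at the bottom interface goes from n = 1.81 toward n = 1.94: a half-wave phase shift.
The two reflections carry the same phase change, so no net offset.
For maximum reflection here: 2 n t = m λ.
The second-smallest nonzero thickness corresponds to m = 2: t = m λ / (2 n) = 2.00 × 583 / (2 × 1.81) = 322 nm.

0.322 μm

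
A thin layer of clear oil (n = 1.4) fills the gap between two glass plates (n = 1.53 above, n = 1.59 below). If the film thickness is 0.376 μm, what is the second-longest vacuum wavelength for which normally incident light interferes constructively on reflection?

702 nm

Ray reflecting at the top interface goes from n = 1.53 toward n = 1.4: no phase shift.
Bottom surface (1.4 → 1.59): reflection off a higher-index medium gives a half-wave phase shift.
Exactly one π shift → a net half-wave offset.
So the condition for constructive reflection is 2 n t = (m + ½) λ.
λ = 2 n t / (m + ½). The second-longest wavelength is m = 1: λ = 2 × 1.4 × 376 / 1.50 = 702 nm.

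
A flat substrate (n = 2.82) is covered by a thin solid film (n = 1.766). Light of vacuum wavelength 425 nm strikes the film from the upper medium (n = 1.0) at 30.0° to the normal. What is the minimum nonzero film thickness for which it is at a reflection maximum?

125 nm

Ray reflecting at the top interface goes from n = 1.0 toward n = 1.766: a half-wave phase shift.
At the lower boundary (n = 1.766 to n = 2.82) the reflected ray undergoes a half-wave phase shift.
The two reflections carry the same phase change, so no net offset.
For maximum reflection here: 2 n t cos θ_r = m λ.
Snell's law: 1.0 sin 30.0° = 1.766 sin θ_r → sin θ_r = 0.283, cos θ_r = 0.959.
Minimum nonzero at m = 1: t = λ / (2 n cos θ_r) = 425 / (2 × 1.766 × 0.959) = 125 nm.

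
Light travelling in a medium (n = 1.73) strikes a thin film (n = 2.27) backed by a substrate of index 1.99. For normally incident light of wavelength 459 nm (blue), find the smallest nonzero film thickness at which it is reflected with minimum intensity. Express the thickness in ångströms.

At the upper boundary (n = 1.73 to n = 2.27) the reflected ray undergoes a half-wave phase shift.
At the lower boundary (n = 2.27 to n = 1.99) the reflected ray undergoes no phase shift.
Exactly one π shift → a net half-wave offset.
With one net inversion, destructive interference in reflection requires 2 n t = m λ.
Minimum nonzero at m = 1: t = λ / (2 n) = 459 / (2 × 2.27) = 101 nm.

1011 Å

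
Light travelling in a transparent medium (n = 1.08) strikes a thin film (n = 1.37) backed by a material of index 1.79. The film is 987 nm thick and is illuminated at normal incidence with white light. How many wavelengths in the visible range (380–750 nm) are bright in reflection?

Top surface (1.08 → 1.37): reflection off a higher-index medium gives a half-wave phase shift.
Ray reflecting at the bottom interface goes from n = 1.37 toward n = 1.79: a half-wave phase shift.
Zero or two π shifts → no net half-wave offset.
For bright reflection here: 2 n t = m λ.
λ = 2 n t / m = 2704 / m nm.
m=3: 901 nm (IR); m=4: 676 nm (visible); m=5: 541 nm (visible); m=6: 451 nm (visible); m=7: 386 nm (visible); m=8: 338 nm (UV).

4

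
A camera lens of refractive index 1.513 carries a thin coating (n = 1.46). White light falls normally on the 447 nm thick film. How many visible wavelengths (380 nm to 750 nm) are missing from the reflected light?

1

Ray reflecting at the top interface goes from n = 1.0 toward n = 1.46: a half-wave phase shift.
Ray reflecting at the bottom interface goes from n = 1.46 toward n = 1.513: a half-wave phase shift.
Zero or two π shifts → no net half-wave offset.
With no net inversion, destructive interference in reflection requires 2 n t = (m + ½) λ.
λ = 2 n t / (m + ½) = 1305 / (m + ½) nm.
m=1: 870 nm (IR); m=2: 522 nm (visible); m=3: 373 nm (UV).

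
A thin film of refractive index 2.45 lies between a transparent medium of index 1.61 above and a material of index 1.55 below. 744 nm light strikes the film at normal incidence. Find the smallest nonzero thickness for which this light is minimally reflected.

At the upper boundary (n = 1.61 to n = 2.45) the reflected ray undergoes a half-wave phase shift.
Ray reflecting at the bottom interface goes from n = 2.45 toward n = 1.55: no phase shift.
The two reflections differ by half a wavelength.
For dark reflection here: 2 n t = m λ.
The smallest nonzero thickness corresponds to m = 1: t = m λ / (2 n) = 1.00 × 744 / (2 × 2.45) = 152 nm.

152 nm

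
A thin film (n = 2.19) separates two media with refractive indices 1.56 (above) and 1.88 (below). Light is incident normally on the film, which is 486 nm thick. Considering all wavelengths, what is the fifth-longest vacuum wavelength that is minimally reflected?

Top surface (1.56 → 2.19): reflection off a higher-index medium gives a half-wave phase shift.
Ray reflecting at the bottom interface goes from n = 2.19 toward n = 1.88: no phase shift.
Exactly one π shift → a net half-wave offset.
So the condition for destructive reflection is 2 n t = m λ.
λ = 2 n t / m. The fifth-longest wavelength is m = 5: λ = 2 × 2.19 × 486 / 5.00 = 426 nm.

426 nm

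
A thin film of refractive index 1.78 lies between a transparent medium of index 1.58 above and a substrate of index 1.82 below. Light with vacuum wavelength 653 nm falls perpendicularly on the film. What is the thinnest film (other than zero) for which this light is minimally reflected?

91.7 nm

Ray reflecting at the top interface goes from n = 1.58 toward n = 1.78: a half-wave phase shift.
At the lower boundary (n = 1.78 to n = 1.82) the reflected ray undergoes a half-wave phase shift.
Zero or two π shifts → no net half-wave offset.
So the condition for destructive reflection is 2 n t = (m + ½) λ.
Minimum at m = 0: t = λ / (4 n) = 653 / (4 × 1.78) = 91.7 nm.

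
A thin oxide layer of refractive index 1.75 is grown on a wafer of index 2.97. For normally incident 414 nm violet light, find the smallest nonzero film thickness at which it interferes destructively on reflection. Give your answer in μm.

0.0591 μm

Ray reflecting at the top interface goes from n = 1.0 toward n = 1.75: a half-wave phase shift.
Ray reflecting at the bottom interface goes from n = 1.75 toward n = 2.97: a half-wave phase shift.
The two reflections carry the same phase change, so no net offset.
For dark reflection here: 2 n t = (m + ½) λ.
Minimum at m = 0: t = λ / (4 n) = 414 / (4 × 1.75) = 59.1 nm.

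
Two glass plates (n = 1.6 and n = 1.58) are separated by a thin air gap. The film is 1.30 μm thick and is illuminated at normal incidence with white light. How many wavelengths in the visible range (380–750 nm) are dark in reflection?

3

Ray reflecting at the top interface goes from n = 1.6 toward n = 1.0: no phase shift.
Bottom surface (1.0 → 1.58): reflection off a higher-index medium gives a half-wave phase shift.
Exactly one π shift → a net half-wave offset.
So the condition for destructive reflection is 2 n t = m λ.
λ = 2 n t / m = 2600 / m nm.
m=3: 867 nm (IR); m=4: 650 nm (visible); m=5: 520 nm (visible); m=6: 433 nm (visible); m=7: 371 nm (UV).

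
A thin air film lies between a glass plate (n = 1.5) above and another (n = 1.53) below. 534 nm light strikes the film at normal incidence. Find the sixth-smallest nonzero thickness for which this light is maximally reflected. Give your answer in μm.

At the upper boundary (n = 1.5 to n = 1.0) the reflected ray undergoes no phase shift.
Bottom surface (1.0 → 1.53): reflection off a higher-index medium gives a half-wave phase shift.
The two reflections differ by half a wavelength.
So the condition for constructive reflection is 2 n t = (m + ½) λ.
The sixth-smallest nonzero thickness corresponds to m = 5: t = (m + ½) λ / (2 n) = 5.50 × 534 / (2 × 1.0) = 1469 nm.

1.47 μm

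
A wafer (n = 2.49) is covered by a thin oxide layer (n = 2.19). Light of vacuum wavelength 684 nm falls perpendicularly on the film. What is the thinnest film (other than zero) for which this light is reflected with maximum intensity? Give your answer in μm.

0.156 μm

Ray reflecting at the top interface goes from n = 1.0 toward n = 2.19: a half-wave phase shift.
At the lower boundary (n = 2.19 to n = 2.49) the reflected ray undergoes a half-wave phase shift.
Zero or two π shifts → no net half-wave offset.
With no net inversion, constructive interference in reflection requires 2 n t = m λ.
Minimum nonzero at m = 1: t = λ / (2 n) = 684 / (2 × 2.19) = 156 nm.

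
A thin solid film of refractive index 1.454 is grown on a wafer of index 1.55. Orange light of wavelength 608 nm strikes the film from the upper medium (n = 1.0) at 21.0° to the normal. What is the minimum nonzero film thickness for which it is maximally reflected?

Ray reflecting at the top interface goes from n = 1.0 toward n = 1.454: a half-wave phase shift.
At the lower boundary (n = 1.454 to n = 1.55) the reflected ray undergoes a half-wave phase shift.
The two reflections carry the same phase change, so no net offset.
For strong reflection here: 2 n t cos θ_r = m λ.
Snell's law: 1.0 sin 21.0° = 1.454 sin θ_r → sin θ_r = 0.246, cos θ_r = 0.969.
Minimum nonzero at m = 1: t = λ / (2 n cos θ_r) = 608 / (2 × 1.454 × 0.969) = 216 nm.

216 nm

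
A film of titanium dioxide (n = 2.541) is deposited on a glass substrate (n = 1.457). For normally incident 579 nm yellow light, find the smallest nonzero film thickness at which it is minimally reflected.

Ray reflecting at the top interface goes from n = 1.0 toward n = 2.541: a half-wave phase shift.
At the lower boundary (n = 2.541 to n = 1.457) the reflected ray undergoes no phase shift.
Net: one phase inversion between the two reflected rays.
With one net inversion, destructive interference in reflection requires 2 n t = m λ.
Minimum nonzero at m = 1: t = λ / (2 n) = 579 / (2 × 2.541) = 114 nm.

114 nm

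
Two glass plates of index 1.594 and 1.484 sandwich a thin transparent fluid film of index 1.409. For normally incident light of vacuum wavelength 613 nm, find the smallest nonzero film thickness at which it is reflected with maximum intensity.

Ray reflecting at the top interface goes from n = 1.594 toward n = 1.409: no phase shift.
At the lower boundary (n = 1.409 to n = 1.484) the reflected ray undergoes a half-wave phase shift.
Exactly one π shift → a net half-wave offset.
For maximum reflection here: 2 n t = (m + ½) λ.
Minimum at m = 0: t = λ / (4 n) = 613 / (4 × 1.409) = 109 nm.

109 nm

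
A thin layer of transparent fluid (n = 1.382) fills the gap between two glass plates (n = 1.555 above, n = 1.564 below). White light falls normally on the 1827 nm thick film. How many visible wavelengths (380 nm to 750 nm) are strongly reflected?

Ray reflecting at the top interface goes from n = 1.555 toward n = 1.382: no phase shift.
Ray reflecting at the bottom interface goes from n = 1.382 toward n = 1.564: a half-wave phase shift.
Net: one phase inversion between the two reflected rays.
For strong reflection here: 2 n t = (m + ½) λ.
λ = 2 n t / (m + ½) = 5050 / (m + ½) nm.
m=6: 777 nm (IR); m=7: 673 nm (visible); m=8: 594 nm (visible); m=9: 532 nm (visible); m=10: 481 nm (visible); m=11: 439 nm (visible); m=12: 404 nm (visible); m=13: 374 nm (UV).

6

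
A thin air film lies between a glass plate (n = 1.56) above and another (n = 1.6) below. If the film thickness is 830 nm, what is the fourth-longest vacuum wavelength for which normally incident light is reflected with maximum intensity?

474 nm

Ray reflecting at the top interface goes from n = 1.56 toward n = 1.0: no phase shift.
Ray reflecting at the bottom interface goes from n = 1.0 toward n = 1.6: a half-wave phase shift.
The two reflections differ by half a wavelength.
With one net inversion, constructive interference in reflection requires 2 n t = (m + ½) λ.
λ = 2 n t / (m + ½). The fourth-longest wavelength is m = 3: λ = 2 × 1.0 × 830 / 3.50 = 474 nm.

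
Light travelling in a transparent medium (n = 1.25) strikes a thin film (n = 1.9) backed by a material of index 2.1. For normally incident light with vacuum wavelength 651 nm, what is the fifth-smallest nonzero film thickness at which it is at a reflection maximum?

Ray reflecting at the top interface goes from n = 1.25 toward n = 1.9: a half-wave phase shift.
Ray reflecting at the bottom interface goes from n = 1.9 toward n = 2.1: a half-wave phase shift.
Zero or two π shifts → no net half-wave offset.
So the condition for constructive reflection is 2 n t = m λ.
The fifth-smallest nonzero thickness corresponds to m = 5: t = m λ / (2 n) = 5.00 × 651 / (2 × 1.9) = 857 nm.

857 nm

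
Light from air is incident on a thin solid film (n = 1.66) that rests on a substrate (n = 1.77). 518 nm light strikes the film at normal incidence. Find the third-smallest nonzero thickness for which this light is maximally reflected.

468 nm

Top surface (1.0 → 1.66): reflection off a higher-index medium gives a half-wave phase shift.
Bottom surface (1.66 → 1.77): reflection off a higher-index medium gives a half-wave phase shift.
Zero or two π shifts → no net half-wave offset.
For bright reflection here: 2 n t = m λ.
The third-smallest nonzero thickness corresponds to m = 3: t = m λ / (2 n) = 3.00 × 518 / (2 × 1.66) = 468 nm.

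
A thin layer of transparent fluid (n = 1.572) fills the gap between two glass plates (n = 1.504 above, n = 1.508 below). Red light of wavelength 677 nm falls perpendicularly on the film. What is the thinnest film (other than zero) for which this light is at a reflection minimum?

215 nm

At the upper boundary (n = 1.504 to n = 1.572) the reflected ray undergoes a half-wave phase shift.
Bottom surface (1.572 → 1.508): reflection off a lower-index medium gives no phase shift.
Net: one phase inversion between the two reflected rays.
So the condition for destructive reflection is 2 n t = m λ.
Minimum nonzero at m = 1: t = λ / (2 n) = 677 / (2 × 1.572) = 215 nm.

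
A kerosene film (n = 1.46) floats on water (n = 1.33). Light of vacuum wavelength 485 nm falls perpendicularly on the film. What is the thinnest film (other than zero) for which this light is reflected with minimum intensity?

166 nm

Ray reflecting at the top interface goes from n = 1.0 toward n = 1.46: a half-wave phase shift.
Bottom surface (1.46 → 1.33): reflection off a lower-index medium gives no phase shift.
Exactly one π shift → a net half-wave offset.
So the condition for destructive reflection is 2 n t = m λ.
Minimum nonzero at m = 1: t = λ / (2 n) = 485 / (2 × 1.46) = 166 nm.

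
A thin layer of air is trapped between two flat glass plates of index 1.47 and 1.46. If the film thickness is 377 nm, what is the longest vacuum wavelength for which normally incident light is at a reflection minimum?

Top surface (1.47 → 1.0): reflection off a lower-index medium gives no phase shift.
Bottom surface (1.0 → 1.46): reflection off a higher-index medium gives a half-wave phase shift.
The two reflections differ by half a wavelength.
For minimum reflection here: 2 n t = m λ.
λ = 2 n t / m. The longest wavelength is m = 1: λ = 2 × 1.0 × 377 / 1.00 = 754 nm.

754 nm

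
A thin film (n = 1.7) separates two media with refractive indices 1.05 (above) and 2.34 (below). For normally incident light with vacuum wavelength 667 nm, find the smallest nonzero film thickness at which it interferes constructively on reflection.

196 nm

At the upper boundary (n = 1.05 to n = 1.7) the reflected ray undergoes a half-wave phase shift.
At the lower boundary (n = 1.7 to n = 2.34) the reflected ray undergoes a half-wave phase shift.
The two reflections carry the same phase change, so no net offset.
For maximum reflection here: 2 n t = m λ.
Minimum nonzero at m = 1: t = λ / (2 n) = 667 / (2 × 1.7) = 196 nm.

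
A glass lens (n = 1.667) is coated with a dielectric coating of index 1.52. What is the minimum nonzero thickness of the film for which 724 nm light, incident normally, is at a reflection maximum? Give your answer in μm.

0.238 μm

Top surface (1.0 → 1.52): reflection off a higher-index medium gives a half-wave phase shift.
Bottom surface (1.52 → 1.667): reflection off a higher-index medium gives a half-wave phase shift.
Net: no relative phase inversion (both shifts match).
With no net inversion, constructive interference in reflection requires 2 n t = m λ.
Minimum nonzero at m = 1: t = λ / (2 n) = 724 / (2 × 1.52) = 238 nm.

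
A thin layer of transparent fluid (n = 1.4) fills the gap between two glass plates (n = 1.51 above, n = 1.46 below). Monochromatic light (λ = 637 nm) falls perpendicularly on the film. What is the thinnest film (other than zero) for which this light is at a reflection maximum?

Top surface (1.51 → 1.4): reflection off a lower-index medium gives no phase shift.
At the lower boundary (n = 1.4 to n = 1.46) the reflected ray undergoes a half-wave phase shift.
Exactly one π shift → a net half-wave offset.
For strong reflection here: 2 n t = (m + ½) λ.
Minimum at m = 0: t = λ / (4 n) = 637 / (4 × 1.4) = 114 nm.

114 nm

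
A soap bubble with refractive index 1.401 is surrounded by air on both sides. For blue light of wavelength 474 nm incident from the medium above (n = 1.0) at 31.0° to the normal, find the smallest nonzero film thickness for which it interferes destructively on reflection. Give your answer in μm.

At the upper boundary (n = 1.0 to n = 1.401) the reflected ray undergoes a half-wave phase shift.
Bottom surface (1.401 → 1.0): reflection off a lower-index medium gives no phase shift.
The two reflections differ by half a wavelength.
So the condition for destructive reflection is 2 n t cos θ_r = m λ.
Snell's law: 1.0 sin 31.0° = 1.401 sin θ_r → sin θ_r = 0.368, cos θ_r = 0.930.
Minimum nonzero at m = 1: t = λ / (2 n cos θ_r) = 474 / (2 × 1.401 × 0.930) = 182 nm.

0.182 μm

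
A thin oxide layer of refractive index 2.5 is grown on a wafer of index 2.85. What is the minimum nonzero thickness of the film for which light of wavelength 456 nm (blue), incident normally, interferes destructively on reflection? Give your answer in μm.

Top surface (1.0 → 2.5): reflection off a higher-index medium gives a half-wave phase shift.
Ray reflecting at the bottom interface goes from n = 2.5 toward n = 2.85: a half-wave phase shift.
Zero or two π shifts → no net half-wave offset.
With no net inversion, destructive interference in reflection requires 2 n t = (m + ½) λ.
Minimum at m = 0: t = λ / (4 n) = 456 / (4 × 2.5) = 45.6 nm.

0.0456 μm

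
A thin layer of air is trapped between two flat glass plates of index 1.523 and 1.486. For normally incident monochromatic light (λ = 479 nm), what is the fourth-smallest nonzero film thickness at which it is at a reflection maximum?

At the upper boundary (n = 1.523 to n = 1.0) the reflected ray undergoes no phase shift.
Ray reflecting at the bottom interface goes from n = 1.0 toward n = 1.486: a half-wave phase shift.
Exactly one π shift → a net half-wave offset.
So the condition for constructive reflection is 2 n t = (m + ½) λ.
The fourth-smallest nonzero thickness corresponds to m = 3: t = (m + ½) λ / (2 n) = 3.50 × 479 / (2 × 1.0) = 838 nm.

838 nm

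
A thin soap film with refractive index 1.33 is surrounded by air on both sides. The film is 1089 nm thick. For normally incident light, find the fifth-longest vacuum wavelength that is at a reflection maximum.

Ray reflecting at the top interface goes from n = 1.0 toward n = 1.33: a half-wave phase shift.
Ray reflecting at the bottom interface goes from n = 1.33 toward n = 1.0: no phase shift.
The two reflections differ by half a wavelength.
For bright reflection here: 2 n t = (m + ½) λ.
λ = 2 n t / (m + ½). The fifth-longest wavelength is m = 4: λ = 2 × 1.33 × 1089 / 4.50 = 644 nm.

644 nm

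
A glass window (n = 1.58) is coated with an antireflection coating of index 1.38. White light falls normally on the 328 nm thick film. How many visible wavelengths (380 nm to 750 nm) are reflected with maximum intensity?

1

Ray reflecting at the top interface goes from n = 1.0 toward n = 1.38: a half-wave phase shift.
Ray reflecting at the bottom interface goes from n = 1.38 toward n = 1.58: a half-wave phase shift.
Net: no relative phase inversion (both shifts match).
With no net inversion, constructive interference in reflection requires 2 n t = m λ.
λ = 2 n t / m = 905 / m nm.
m=1: 905 nm (IR); m=2: 453 nm (visible); m=3: 302 nm (UV).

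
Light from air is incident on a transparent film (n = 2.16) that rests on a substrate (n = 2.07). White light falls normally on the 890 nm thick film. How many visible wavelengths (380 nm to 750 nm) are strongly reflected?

5

At the upper boundary (n = 1.0 to n = 2.16) the reflected ray undergoes a half-wave phase shift.
Ray reflecting at the bottom interface goes from n = 2.16 toward n = 2.07: no phase shift.
The two reflections differ by half a wavelength.
So the condition for constructive reflection is 2 n t = (m + ½) λ.
λ = 2 n t / (m + ½) = 3845 / (m + ½) nm.
m=4: 854 nm (IR); m=5: 699 nm (visible); m=6: 592 nm (visible); m=7: 513 nm (visible); m=8: 452 nm (visible); m=9: 405 nm (visible); m=10: 366 nm (UV).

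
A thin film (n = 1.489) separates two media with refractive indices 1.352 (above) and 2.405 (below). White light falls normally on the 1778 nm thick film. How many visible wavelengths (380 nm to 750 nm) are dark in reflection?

7

Top surface (1.352 → 1.489): reflection off a higher-index medium gives a half-wave phase shift.
At the lower boundary (n = 1.489 to n = 2.405) the reflected ray undergoes a half-wave phase shift.
Zero or two π shifts → no net half-wave offset.
So the condition for destructive reflection is 2 n t = (m + ½) λ.
λ = 2 n t / (m + ½) = 5295 / (m + ½) nm.
m=6: 815 nm (IR); m=7: 706 nm (visible); m=8: 623 nm (visible); m=9: 557 nm (visible); m=10: 504 nm (visible); m=11: 460 nm (visible); m=12: 424 nm (visible); m=13: 392 nm (visible); m=14: 365 nm (UV).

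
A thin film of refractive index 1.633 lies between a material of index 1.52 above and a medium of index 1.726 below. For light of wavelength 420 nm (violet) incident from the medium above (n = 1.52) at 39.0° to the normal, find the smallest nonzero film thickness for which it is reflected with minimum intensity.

At the upper boundary (n = 1.52 to n = 1.633) the reflected ray undergoes a half-wave phase shift.
At the lower boundary (n = 1.633 to n = 1.726) the reflected ray undergoes a half-wave phase shift.
Zero or two π shifts → no net half-wave offset.
With no net inversion, destructive interference in reflection requires 2 n t cos θ_r = (m + ½) λ.
Snell's law: 1.52 sin 39.0° = 1.633 sin θ_r → sin θ_r = 0.586, cos θ_r = 0.810.
Minimum at m = 0: t = λ / (4 n cos θ_r) = 420 / (4 × 1.633 × 0.810) = 79.3 nm.

79.3 nm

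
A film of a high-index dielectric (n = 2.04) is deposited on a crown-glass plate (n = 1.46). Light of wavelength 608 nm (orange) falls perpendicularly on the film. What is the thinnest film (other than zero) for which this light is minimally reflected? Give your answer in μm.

0.149 μm

At the upper boundary (n = 1.0 to n = 2.04) the reflected ray undergoes a half-wave phase shift.
Bottom surface (2.04 → 1.46): reflection off a lower-index medium gives no phase shift.
Exactly one π shift → a net half-wave offset.
So the condition for destructive reflection is 2 n t = m λ.
Minimum nonzero at m = 1: t = λ / (2 n) = 608 / (2 × 2.04) = 149 nm.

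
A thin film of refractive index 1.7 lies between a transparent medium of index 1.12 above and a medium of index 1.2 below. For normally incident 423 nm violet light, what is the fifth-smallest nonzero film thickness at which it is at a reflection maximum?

Ray reflecting at the top interface goes from n = 1.12 toward n = 1.7: a half-wave phase shift.
Bottom surface (1.7 → 1.2): reflection off a lower-index medium gives no phase shift.
The two reflections differ by half a wavelength.
So the condition for constructive reflection is 2 n t = (m + ½) λ.
The fifth-smallest nonzero thickness corresponds to m = 4: t = (m + ½) λ / (2 n) = 4.50 × 423 / (2 × 1.7) = 560 nm.

560 nm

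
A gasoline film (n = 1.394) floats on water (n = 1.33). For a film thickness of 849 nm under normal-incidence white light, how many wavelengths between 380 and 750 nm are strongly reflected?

3

Top surface (1.0 → 1.394): reflection off a higher-index medium gives a half-wave phase shift.
At the lower boundary (n = 1.394 to n = 1.33) the reflected ray undergoes no phase shift.
The two reflections differ by half a wavelength.
With one net inversion, constructive interference in reflection requires 2 n t = (m + ½) λ.
λ = 2 n t / (m + ½) = 2367 / (m + ½) nm.
m=2: 947 nm (IR); m=3: 676 nm (visible); m=4: 526 nm (visible); m=5: 430 nm (visible); m=6: 364 nm (UV).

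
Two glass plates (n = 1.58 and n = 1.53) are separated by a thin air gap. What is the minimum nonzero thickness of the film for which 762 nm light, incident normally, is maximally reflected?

191 nm

Ray reflecting at the top interface goes from n = 1.58 toward n = 1.0: no phase shift.
Bottom surface (1.0 → 1.53): reflection off a higher-index medium gives a half-wave phase shift.
Exactly one π shift → a net half-wave offset.
For maximum reflection here: 2 n t = (m + ½) λ.
Minimum at m = 0: t = λ / (4 n) = 762 / (4 × 1.0) = 191 nm.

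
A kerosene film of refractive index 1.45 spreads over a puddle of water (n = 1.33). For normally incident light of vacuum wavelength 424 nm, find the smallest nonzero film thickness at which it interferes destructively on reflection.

At the upper boundary (n = 1.0 to n = 1.45) the reflected ray undergoes a half-wave phase shift.
Bottom surface (1.45 → 1.33): reflection off a lower-index medium gives no phase shift.
The two reflections differ by half a wavelength.
For dark reflection here: 2 n t = m λ.
Minimum nonzero at m = 1: t = λ / (2 n) = 424 / (2 × 1.45) = 146 nm.

146 nm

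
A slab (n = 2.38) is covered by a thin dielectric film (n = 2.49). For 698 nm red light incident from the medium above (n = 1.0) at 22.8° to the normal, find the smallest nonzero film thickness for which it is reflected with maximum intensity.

70.9 nm

Ray reflecting at the top interface goes from n = 1.0 toward n = 2.49: a half-wave phase shift.
Bottom surface (2.49 → 2.38): reflection off a lower-index medium gives no phase shift.
Net: one phase inversion between the two reflected rays.
So the condition for constructive reflection is 2 n t cos θ_r = (m + ½) λ.
Snell's law: 1.0 sin 22.8° = 2.49 sin θ_r → sin θ_r = 0.156, cos θ_r = 0.988.
Minimum at m = 0: t = λ / (4 n cos θ_r) = 698 / (4 × 2.49 × 0.988) = 70.9 nm.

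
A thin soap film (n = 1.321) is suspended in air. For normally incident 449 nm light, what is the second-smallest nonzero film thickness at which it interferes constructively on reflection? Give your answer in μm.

At the upper boundary (n = 1.0 to n = 1.321) the reflected ray undergoes a half-wave phase shift.
Ray reflecting at the bottom interface goes from n = 1.321 toward n = 1.0: no phase shift.
The two reflections differ by half a wavelength.
With one net inversion, constructive interference in reflection requires 2 n t = (m + ½) λ.
The second-smallest nonzero thickness corresponds to m = 1: t = (m + ½) λ / (2 n) = 1.50 × 449 / (2 × 1.321) = 255 nm.

0.255 μm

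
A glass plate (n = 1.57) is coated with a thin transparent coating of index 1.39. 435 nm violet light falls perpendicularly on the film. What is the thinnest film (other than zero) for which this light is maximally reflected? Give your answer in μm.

Top surface (1.0 → 1.39): reflection off a higher-index medium gives a half-wave phase shift.
Ray reflecting at the bottom interface goes from n = 1.39 toward n = 1.57: a half-wave phase shift.
Zero or two π shifts → no net half-wave offset.
For maximum reflection here: 2 n t = m λ.
Minimum nonzero at m = 1: t = λ / (2 n) = 435 / (2 × 1.39) = 156 nm.

0.156 μm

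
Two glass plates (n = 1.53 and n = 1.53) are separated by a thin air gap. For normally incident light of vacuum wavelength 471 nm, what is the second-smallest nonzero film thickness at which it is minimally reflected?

Top surface (1.53 → 1.0): reflection off a lower-index medium gives no phase shift.
Ray reflecting at the bottom interface goes from n = 1.0 toward n = 1.53: a half-wave phase shift.
Net: one phase inversion between the two reflected rays.
So the condition for destructive reflection is 2 n t = m λ.
The second-smallest nonzero thickness corresponds to m = 2: t = m λ / (2 n) = 2.00 × 471 / (2 × 1.0) = 471 nm.

471 nm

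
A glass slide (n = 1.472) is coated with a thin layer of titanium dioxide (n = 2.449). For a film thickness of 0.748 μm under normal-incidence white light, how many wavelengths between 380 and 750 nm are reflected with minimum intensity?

5

At the upper boundary (n = 1.0 to n = 2.449) the reflected ray undergoes a half-wave phase shift.
Bottom surface (2.449 → 1.472): reflection off a lower-index medium gives no phase shift.
Exactly one π shift → a net half-wave offset.
With one net inversion, destructive interference in reflection requires 2 n t = m λ.
λ = 2 n t / m = 3664 / m nm.
m=4: 916 nm (IR); m=5: 733 nm (visible); m=6: 611 nm (visible); m=7: 523 nm (visible); m=8: 458 nm (visible); m=9: 407 nm (visible); m=10: 366 nm (UV).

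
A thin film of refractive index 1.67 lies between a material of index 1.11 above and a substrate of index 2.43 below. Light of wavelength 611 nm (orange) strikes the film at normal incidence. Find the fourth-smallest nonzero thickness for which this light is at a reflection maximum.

Top surface (1.11 → 1.67): reflection off a higher-index medium gives a half-wave phase shift.
Bottom surface (1.67 → 2.43): reflection off a higher-index medium gives a half-wave phase shift.
Zero or two π shifts → no net half-wave offset.
For strong reflection here: 2 n t = m λ.
The fourth-smallest nonzero thickness corresponds to m = 4: t = m λ / (2 n) = 4.00 × 611 / (2 × 1.67) = 732 nm.

732 nm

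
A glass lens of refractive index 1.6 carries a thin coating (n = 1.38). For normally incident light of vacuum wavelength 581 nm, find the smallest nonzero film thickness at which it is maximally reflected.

Top surface (1.0 → 1.38): reflection off a higher-index medium gives a half-wave phase shift.
Ray reflecting at the bottom interface goes from n = 1.38 toward n = 1.6: a half-wave phase shift.
Zero or two π shifts → no net half-wave offset.
For maximum reflection here: 2 n t = m λ.
Minimum nonzero at m = 1: t = λ / (2 n) = 581 / (2 × 1.38) = 211 nm.

211 nm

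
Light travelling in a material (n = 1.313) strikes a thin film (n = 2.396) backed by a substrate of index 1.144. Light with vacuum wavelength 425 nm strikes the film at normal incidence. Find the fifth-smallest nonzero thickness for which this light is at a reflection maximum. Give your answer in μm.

At the upper boundary (n = 1.313 to n = 2.396) the reflected ray undergoes a half-wave phase shift.
At the lower boundary (n = 2.396 to n = 1.144) the reflected ray undergoes no phase shift.
Exactly one π shift → a net half-wave offset.
So the condition for constructive reflection is 2 n t = (m + ½) λ.
The fifth-smallest nonzero thickness corresponds to m = 4: t = (m + ½) λ / (2 n) = 4.50 × 425 / (2 × 2.396) = 399 nm.

0.399 μm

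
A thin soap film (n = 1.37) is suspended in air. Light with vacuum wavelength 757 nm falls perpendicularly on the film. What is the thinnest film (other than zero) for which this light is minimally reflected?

276 nm

Ray reflecting at the top interface goes from n = 1.0 toward n = 1.37: a half-wave phase shift.
Ray reflecting at the bottom interface goes from n = 1.37 toward n = 1.0: no phase shift.
Net: one phase inversion between the two reflected rays.
With one net inversion, destructive interference in reflection requires 2 n t = m λ.
Minimum nonzero at m = 1: t = λ / (2 n) = 757 / (2 × 1.37) = 276 nm.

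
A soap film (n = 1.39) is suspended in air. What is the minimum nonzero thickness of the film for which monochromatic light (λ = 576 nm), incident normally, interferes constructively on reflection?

Top surface (1.0 → 1.39): reflection off a higher-index medium gives a half-wave phase shift.
Ray reflecting at the bottom interface goes from n = 1.39 toward n = 1.0: no phase shift.
The two reflections differ by half a wavelength.
With one net inversion, constructive interference in reflection requires 2 n t = (m + ½) λ.
Minimum at m = 0: t = λ / (4 n) = 576 / (4 × 1.39) = 104 nm.

104 nm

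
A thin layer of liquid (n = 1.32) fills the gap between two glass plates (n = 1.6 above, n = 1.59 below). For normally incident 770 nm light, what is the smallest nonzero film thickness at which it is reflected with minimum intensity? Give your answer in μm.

Top surface (1.6 → 1.32): reflection off a lower-index medium gives no phase shift.
Bottom surface (1.32 → 1.59): reflection off a higher-index medium gives a half-wave phase shift.
Exactly one π shift → a net half-wave offset.
For minimum reflection here: 2 n t = m λ.
The smallest nonzero thickness corresponds to m = 1: t = m λ / (2 n) = 1.00 × 770 / (2 × 1.32) = 292 nm.

0.292 μm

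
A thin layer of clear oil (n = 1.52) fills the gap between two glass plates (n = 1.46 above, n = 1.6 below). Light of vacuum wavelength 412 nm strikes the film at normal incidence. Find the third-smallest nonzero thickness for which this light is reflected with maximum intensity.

Top surface (1.46 → 1.52): reflection off a higher-index medium gives a half-wave phase shift.
Bottom surface (1.52 → 1.6): reflection off a higher-index medium gives a half-wave phase shift.
Zero or two π shifts → no net half-wave offset.
For maximum reflection here: 2 n t = m λ.
The third-smallest nonzero thickness corresponds to m = 3: t = m λ / (2 n) = 3.00 × 412 / (2 × 1.52) = 407 nm.

407 nm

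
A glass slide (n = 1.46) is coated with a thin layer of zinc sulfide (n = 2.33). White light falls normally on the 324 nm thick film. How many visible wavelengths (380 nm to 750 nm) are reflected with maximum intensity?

At the upper boundary (n = 1.0 to n = 2.33) the reflected ray undergoes a half-wave phase shift.
Bottom surface (2.33 → 1.46): reflection off a lower-index medium gives no phase shift.
The two reflections differ by half a wavelength.
So the condition for constructive reflection is 2 n t = (m + ½) λ.
λ = 2 n t / (m + ½) = 1510 / (m + ½) nm.
m=1: 1007 nm (IR); m=2: 604 nm (visible); m=3: 431 nm (visible); m=4: 336 nm (UV).

2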